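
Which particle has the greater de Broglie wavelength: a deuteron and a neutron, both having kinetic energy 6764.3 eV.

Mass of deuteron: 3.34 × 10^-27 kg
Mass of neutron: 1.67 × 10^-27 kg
The neutron has the longer wavelength.

Using λ = h/√(2mKE):

For deuteron: λ₁ = h/√(2m₁KE) = 2.46 × 10^-13 m
For neutron: λ₂ = h/√(2m₂KE) = 3.48 × 10^-13 m

Since λ ∝ 1/√m at constant kinetic energy, the lighter particle has the longer wavelength.

The neutron has the longer de Broglie wavelength.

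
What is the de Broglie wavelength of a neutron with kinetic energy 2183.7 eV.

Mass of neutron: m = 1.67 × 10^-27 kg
6.13 × 10^-13 m

Using λ = h/√(2mKE):

First convert KE to Joules: KE = 2183.7 eV = 3.499 × 10^-16 J

λ = h/√(2mKE)
λ = (6.626 × 10^-34 J·s) / √(2 × 1.67 × 10^-27 kg × 3.499 × 10^-16 J)
λ = 6.13 × 10^-13 m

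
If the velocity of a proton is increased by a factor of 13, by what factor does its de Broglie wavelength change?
The wavelength decreases by a factor of 13.

From λ = h/(mv), the wavelength is inversely proportional to velocity:

λ ∝ 1/v

If v → 13v, then λ → λ/13

When velocity is increased by a factor of 13, the wavelength decreases by a factor of 13.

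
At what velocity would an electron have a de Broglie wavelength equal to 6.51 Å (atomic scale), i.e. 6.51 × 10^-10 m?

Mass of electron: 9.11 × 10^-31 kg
1.12 × 10^6 m/s

From λ = h/(mv), solve for v:

v = h/(mλ)
v = (6.626 × 10^-34 J·s) / (9.11 × 10^-31 kg × 6.51 × 10^-10 m)
v = 1.12 × 10^6 m/s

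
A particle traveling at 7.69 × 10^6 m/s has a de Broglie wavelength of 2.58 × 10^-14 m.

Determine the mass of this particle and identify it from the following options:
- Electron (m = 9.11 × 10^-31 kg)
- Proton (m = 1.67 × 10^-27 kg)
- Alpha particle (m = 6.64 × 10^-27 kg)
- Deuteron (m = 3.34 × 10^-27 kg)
The particle is a deuteron.

From λ = h/(mv), solve for mass:

m = h/(λv)
m = (6.626 × 10^-34 J·s) / (2.58 × 10^-14 m × 7.69 × 10^6 m/s)
m = 3.34 × 10^-27 kg

Comparing with the listed masses, this is closest to a deuteron.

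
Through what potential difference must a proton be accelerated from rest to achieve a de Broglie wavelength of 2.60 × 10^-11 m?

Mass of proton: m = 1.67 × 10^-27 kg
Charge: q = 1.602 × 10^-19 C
1.21 V

From λ = h/√(2mqV), we solve for V:

λ² = h²/(2mqV)
V = h²/(2mqλ²)
V = (6.626 × 10^-34 J·s)² / (2 × 1.67 × 10^-27 kg × 1.602 × 10^-19 C × (2.60 × 10^-11 m)²)
V = 1.21 V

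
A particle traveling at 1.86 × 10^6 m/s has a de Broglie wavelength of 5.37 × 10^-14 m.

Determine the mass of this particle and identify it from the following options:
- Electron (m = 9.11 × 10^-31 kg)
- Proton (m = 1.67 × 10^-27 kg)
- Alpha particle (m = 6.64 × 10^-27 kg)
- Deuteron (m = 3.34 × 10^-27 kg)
The particle is an alpha particle.

From λ = h/(mv), solve for mass:

m = h/(λv)
m = (6.626 × 10^-34 J·s) / (5.37 × 10^-14 m × 1.86 × 10^6 m/s)
m = 6.63 × 10^-27 kg

Comparing with the listed masses, this is closest to an alpha particle.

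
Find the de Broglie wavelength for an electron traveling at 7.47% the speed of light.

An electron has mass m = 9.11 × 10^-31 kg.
3.25 × 10^-11 m

Using the de Broglie relation λ = h/(mv):

v = 7.47% × c = 2.239 × 10^7 m/s

λ = h/(mv)
λ = (6.626 × 10^-34 J·s) / (9.11 × 10^-31 kg × 2.239 × 10^7 m/s)
λ = 3.25 × 10^-11 m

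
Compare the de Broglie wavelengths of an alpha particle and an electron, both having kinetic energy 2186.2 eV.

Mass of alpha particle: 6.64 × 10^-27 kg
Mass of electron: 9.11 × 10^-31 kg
The electron has the longer wavelength.

Using λ = h/√(2mKE):

For alpha particle: λ₁ = h/√(2m₁KE) = 3.07 × 10^-13 m
For electron: λ₂ = h/√(2m₂KE) = 2.62 × 10^-11 m

Since λ ∝ 1/√m at constant kinetic energy, the lighter particle has the longer wavelength.

The electron has the longer de Broglie wavelength.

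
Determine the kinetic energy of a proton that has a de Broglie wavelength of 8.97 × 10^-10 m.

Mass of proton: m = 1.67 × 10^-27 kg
1.63 × 10^-22 J (or 1.02 × 10^-3 eV)

From λ = h/√(2mKE), we solve for KE:

λ² = h²/(2mKE)
KE = h²/(2mλ²)
KE = (6.626 × 10^-34 J·s)² / (2 × 1.67 × 10^-27 kg × (8.97 × 10^-10 m)²)
KE = 1.63 × 10^-22 J
KE = 1.02 × 10^-3 eV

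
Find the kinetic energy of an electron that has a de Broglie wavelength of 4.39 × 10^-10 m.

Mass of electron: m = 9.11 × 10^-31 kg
1.25 × 10^-18 J (or 7.80 eV)

From λ = h/√(2mKE), we solve for KE:

λ² = h²/(2mKE)
KE = h²/(2mλ²)
KE = (6.626 × 10^-34 J·s)² / (2 × 9.11 × 10^-31 kg × (4.39 × 10^-10 m)²)
KE = 1.25 × 10^-18 J
KE = 7.80 eV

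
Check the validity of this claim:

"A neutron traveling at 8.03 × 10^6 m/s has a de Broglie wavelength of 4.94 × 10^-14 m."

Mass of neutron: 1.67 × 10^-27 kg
True

The claim is correct.

Using λ = h/(mv):
λ = (6.626 × 10^-34 J·s) / (1.67 × 10^-27 kg × 8.03 × 10^6 m/s)
λ = 4.94 × 10^-14 m

This matches the claimed value.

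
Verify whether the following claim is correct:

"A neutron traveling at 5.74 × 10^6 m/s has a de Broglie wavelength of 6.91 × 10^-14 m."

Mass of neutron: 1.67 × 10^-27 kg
True

The claim is correct.

Using λ = h/(mv):
λ = (6.626 × 10^-34 J·s) / (1.67 × 10^-27 kg × 5.74 × 10^6 m/s)
λ = 6.91 × 10^-14 m

This matches the claimed value.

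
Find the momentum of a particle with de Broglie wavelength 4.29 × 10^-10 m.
1.54 × 10^-24 kg·m/s

From the de Broglie relation λ = h/p, we solve for p:

p = h/λ
p = (6.626 × 10^-34 J·s) / (4.29 × 10^-10 m)
p = 1.54 × 10^-24 kg·m/s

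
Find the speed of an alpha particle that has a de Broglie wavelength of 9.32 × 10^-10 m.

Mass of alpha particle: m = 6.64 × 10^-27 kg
1.07 × 10^2 m/s

From the de Broglie relation λ = h/(mv), we solve for v:

v = h/(mλ)
v = (6.626 × 10^-34 J·s) / (6.64 × 10^-27 kg × 9.32 × 10^-10 m)
v = 1.07 × 10^2 m/s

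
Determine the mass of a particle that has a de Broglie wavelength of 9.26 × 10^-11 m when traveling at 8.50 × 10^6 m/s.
8.42 × 10^-31 kg

From the de Broglie relation λ = h/(mv), we solve for m:

m = h/(λv)
m = (6.626 × 10^-34 J·s) / (9.26 × 10^-11 m × 8.50 × 10^6 m/s)
m = 8.42 × 10^-31 kg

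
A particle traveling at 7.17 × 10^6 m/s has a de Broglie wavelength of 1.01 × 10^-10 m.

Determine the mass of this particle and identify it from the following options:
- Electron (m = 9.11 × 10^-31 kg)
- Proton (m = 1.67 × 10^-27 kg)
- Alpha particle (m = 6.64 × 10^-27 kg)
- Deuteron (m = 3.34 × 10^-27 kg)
The particle is an electron.

From λ = h/(mv), solve for mass:

m = h/(λv)
m = (6.626 × 10^-34 J·s) / (1.01 × 10^-10 m × 7.17 × 10^6 m/s)
m = 9.15 × 10^-31 kg

Comparing with the listed masses, this is closest to an electron.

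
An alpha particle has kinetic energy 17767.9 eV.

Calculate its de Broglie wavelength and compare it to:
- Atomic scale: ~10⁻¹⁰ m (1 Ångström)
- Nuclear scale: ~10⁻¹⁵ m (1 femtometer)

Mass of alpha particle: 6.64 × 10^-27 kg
λ = 1.08 × 10^-13 m, which is between nuclear and atomic scales.

Using λ = h/√(2mKE):

KE = 17767.9 eV = 2.847 × 10^-15 J

λ = h/√(2mKE)
λ = (6.626 × 10^-34 J·s) / √(2 × 6.64 × 10^-27 kg × 2.847 × 10^-15 J)
λ = 1.08 × 10^-13 m

Comparison:
- Atomic scale (10⁻¹⁰ m): λ is 0.0011× this size
- Nuclear scale (10⁻¹⁵ m): λ is 1.1e+02× this size

The wavelength is between nuclear and atomic scales.

This wavelength is appropriate for probing atomic structure but too large for nuclear physics experiments.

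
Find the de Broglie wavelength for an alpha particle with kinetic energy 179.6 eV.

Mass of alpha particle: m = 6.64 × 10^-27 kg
1.07 × 10^-12 m

Using λ = h/√(2mKE):

First convert KE to Joules: KE = 179.6 eV = 2.878 × 10^-17 J

λ = h/√(2mKE)
λ = (6.626 × 10^-34 J·s) / √(2 × 6.64 × 10^-27 kg × 2.878 × 10^-17 J)
λ = 1.07 × 10^-12 m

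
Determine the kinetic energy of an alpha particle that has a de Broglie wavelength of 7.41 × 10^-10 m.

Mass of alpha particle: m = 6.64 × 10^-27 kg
6.02 × 10^-23 J (or 3.76 × 10^-4 eV)

From λ = h/√(2mKE), we solve for KE:

λ² = h²/(2mKE)
KE = h²/(2mλ²)
KE = (6.626 × 10^-34 J·s)² / (2 × 6.64 × 10^-27 kg × (7.41 × 10^-10 m)²)
KE = 6.02 × 10^-23 J
KE = 3.76 × 10^-4 eV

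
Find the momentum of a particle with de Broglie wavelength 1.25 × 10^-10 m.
5.30 × 10^-24 kg·m/s

From the de Broglie relation λ = h/p, we solve for p:

p = h/λ
p = (6.626 × 10^-34 J·s) / (1.25 × 10^-10 m)
p = 5.30 × 10^-24 kg·m/s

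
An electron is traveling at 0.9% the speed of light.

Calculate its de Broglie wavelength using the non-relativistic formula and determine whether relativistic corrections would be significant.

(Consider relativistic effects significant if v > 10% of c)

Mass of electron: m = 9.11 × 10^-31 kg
No, relativistic corrections are not needed.

Using the non-relativistic de Broglie formula λ = h/(mv):

v = 0.9% × c = 2.698 × 10^6 m/s

λ = h/(mv)
λ = (6.626 × 10^-34 J·s) / (9.11 × 10^-31 kg × 2.698 × 10^6 m/s)
λ = 2.70 × 10^-10 m

Since v = 0.9% of c < 10% of c, relativistic corrections are NOT significant and this non-relativistic result is a good approximation.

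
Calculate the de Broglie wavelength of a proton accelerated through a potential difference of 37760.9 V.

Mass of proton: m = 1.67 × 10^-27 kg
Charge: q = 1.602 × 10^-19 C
1.47 × 10^-13 m

When a particle is accelerated through voltage V, it gains kinetic energy KE = qV.

The de Broglie wavelength is then λ = h/√(2mqV):

λ = h/√(2mqV)
λ = (6.626 × 10^-34 J·s) / √(2 × 1.67 × 10^-27 kg × 1.602 × 10^-19 C × 37760.9 V)
λ = 1.47 × 10^-13 m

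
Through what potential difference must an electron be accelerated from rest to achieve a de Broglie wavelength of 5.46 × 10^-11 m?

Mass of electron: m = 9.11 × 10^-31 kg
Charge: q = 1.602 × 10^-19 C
505 V

From λ = h/√(2mqV), we solve for V:

λ² = h²/(2mqV)
V = h²/(2mqλ²)
V = (6.626 × 10^-34 J·s)² / (2 × 9.11 × 10^-31 kg × 1.602 × 10^-19 C × (5.46 × 10^-11 m)²)
V = 505 V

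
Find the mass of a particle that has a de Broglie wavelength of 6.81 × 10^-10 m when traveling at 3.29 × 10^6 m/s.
2.96 × 10^-31 kg

From the de Broglie relation λ = h/(mv), we solve for m:

m = h/(λv)
m = (6.626 × 10^-34 J·s) / (6.81 × 10^-10 m × 3.29 × 10^6 m/s)
m = 2.96 × 10^-31 kg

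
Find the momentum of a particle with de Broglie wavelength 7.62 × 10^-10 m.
8.70 × 10^-25 kg·m/s

From the de Broglie relation λ = h/p, we solve for p:

p = h/λ
p = (6.626 × 10^-34 J·s) / (7.62 × 10^-10 m)
p = 8.70 × 10^-25 kg·m/s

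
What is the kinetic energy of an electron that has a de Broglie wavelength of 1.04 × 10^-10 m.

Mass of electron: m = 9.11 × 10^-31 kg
2.23 × 10^-17 J (or 139 eV)

From λ = h/√(2mKE), we solve for KE:

λ² = h²/(2mKE)
KE = h²/(2mλ²)
KE = (6.626 × 10^-34 J·s)² / (2 × 9.11 × 10^-31 kg × (1.04 × 10^-10 m)²)
KE = 2.23 × 10^-17 J
KE = 139 eV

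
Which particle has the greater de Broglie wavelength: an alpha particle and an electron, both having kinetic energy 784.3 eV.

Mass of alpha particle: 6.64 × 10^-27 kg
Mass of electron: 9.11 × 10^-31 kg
The electron has the longer wavelength.

Using λ = h/√(2mKE):

For alpha particle: λ₁ = h/√(2m₁KE) = 5.13 × 10^-13 m
For electron: λ₂ = h/√(2m₂KE) = 4.38 × 10^-11 m

Since λ ∝ 1/√m at constant kinetic energy, the lighter particle has the longer wavelength.

The electron has the longer de Broglie wavelength.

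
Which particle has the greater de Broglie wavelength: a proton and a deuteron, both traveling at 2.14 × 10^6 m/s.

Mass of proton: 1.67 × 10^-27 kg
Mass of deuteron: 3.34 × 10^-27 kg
The proton has the longer wavelength.

Using λ = h/(mv), since both particles have the same velocity, the wavelength depends only on mass.

For proton: λ₁ = h/(m₁v) = 1.85 × 10^-13 m
For deuteron: λ₂ = h/(m₂v) = 9.27 × 10^-14 m

Since λ ∝ 1/m at constant velocity, the lighter particle has the longer wavelength.

The proton has the longer de Broglie wavelength.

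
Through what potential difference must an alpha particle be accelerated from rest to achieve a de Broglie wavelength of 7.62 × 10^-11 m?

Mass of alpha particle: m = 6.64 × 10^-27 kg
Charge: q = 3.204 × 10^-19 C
1.78 × 10^-2 V

From λ = h/√(2mqV), we solve for V:

λ² = h²/(2mqV)
V = h²/(2mqλ²)
V = (6.626 × 10^-34 J·s)² / (2 × 6.64 × 10^-27 kg × 3.204 × 10^-19 C × (7.62 × 10^-11 m)²)
V = 1.78 × 10^-2 V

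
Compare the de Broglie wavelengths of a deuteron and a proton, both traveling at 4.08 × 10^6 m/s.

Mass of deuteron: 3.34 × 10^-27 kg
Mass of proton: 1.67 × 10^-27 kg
The proton has the longer wavelength.

Using λ = h/(mv), since both particles have the same velocity, the wavelength depends only on mass.

For deuteron: λ₁ = h/(m₁v) = 4.86 × 10^-14 m
For proton: λ₂ = h/(m₂v) = 9.72 × 10^-14 m

Since λ ∝ 1/m at constant velocity, the lighter particle has the longer wavelength.

The proton has the longer de Broglie wavelength.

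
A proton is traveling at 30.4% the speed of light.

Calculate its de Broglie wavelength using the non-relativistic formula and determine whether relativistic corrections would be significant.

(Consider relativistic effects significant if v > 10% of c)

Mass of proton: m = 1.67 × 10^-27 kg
Yes, relativistic corrections are needed.

Using the non-relativistic de Broglie formula λ = h/(mv):

v = 30.4% × c = 9.114 × 10^7 m/s

λ = h/(mv)
λ = (6.626 × 10^-34 J·s) / (1.67 × 10^-27 kg × 9.114 × 10^7 m/s)
λ = 4.35 × 10^-15 m

Since v = 30.4% of c > 10% of c, relativistic corrections ARE significant and the actual wavelength would differ from this non-relativistic estimate.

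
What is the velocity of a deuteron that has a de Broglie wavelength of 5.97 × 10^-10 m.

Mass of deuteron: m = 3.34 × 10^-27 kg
3.32 × 10^2 m/s

From the de Broglie relation λ = h/(mv), we solve for v:

v = h/(mλ)
v = (6.626 × 10^-34 J·s) / (3.34 × 10^-27 kg × 5.97 × 10^-10 m)
v = 3.32 × 10^2 m/s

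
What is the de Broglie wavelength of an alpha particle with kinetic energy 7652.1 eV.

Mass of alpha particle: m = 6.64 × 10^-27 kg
1.64 × 10^-13 m

Using λ = h/√(2mKE):

First convert KE to Joules: KE = 7652.1 eV = 1.226 × 10^-15 J

λ = h/√(2mKE)
λ = (6.626 × 10^-34 J·s) / √(2 × 6.64 × 10^-27 kg × 1.226 × 10^-15 J)
λ = 1.64 × 10^-13 m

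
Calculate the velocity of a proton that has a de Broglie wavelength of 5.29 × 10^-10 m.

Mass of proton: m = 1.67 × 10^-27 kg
7.50 × 10^2 m/s

From the de Broglie relation λ = h/(mv), we solve for v:

v = h/(mλ)
v = (6.626 × 10^-34 J·s) / (1.67 × 10^-27 kg × 5.29 × 10^-10 m)
v = 7.50 × 10^2 m/s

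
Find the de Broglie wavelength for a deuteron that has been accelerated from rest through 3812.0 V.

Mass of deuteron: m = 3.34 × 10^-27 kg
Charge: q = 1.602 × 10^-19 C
3.28 × 10^-13 m

When a particle is accelerated through voltage V, it gains kinetic energy KE = qV.

The de Broglie wavelength is then λ = h/√(2mqV):

λ = h/√(2mqV)
λ = (6.626 × 10^-34 J·s) / √(2 × 3.34 × 10^-27 kg × 1.602 × 10^-19 C × 3812.0 V)
λ = 3.28 × 10^-13 m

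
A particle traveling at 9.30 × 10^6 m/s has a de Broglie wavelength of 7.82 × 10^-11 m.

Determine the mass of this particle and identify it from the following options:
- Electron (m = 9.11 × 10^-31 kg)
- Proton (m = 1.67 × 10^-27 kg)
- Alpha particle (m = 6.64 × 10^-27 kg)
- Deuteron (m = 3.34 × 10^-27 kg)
The particle is an electron.

From λ = h/(mv), solve for mass:

m = h/(λv)
m = (6.626 × 10^-34 J·s) / (7.82 × 10^-11 m × 9.30 × 10^6 m/s)
m = 9.11 × 10^-31 kg

Comparing with the listed masses, this is closest to an electron.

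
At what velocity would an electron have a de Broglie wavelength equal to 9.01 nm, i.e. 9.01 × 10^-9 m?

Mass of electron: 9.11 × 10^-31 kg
8.07 × 10^4 m/s

From λ = h/(mv), solve for v:

v = h/(mλ)
v = (6.626 × 10^-34 J·s) / (9.11 × 10^-31 kg × 9.01 × 10^-9 m)
v = 8.07 × 10^4 m/s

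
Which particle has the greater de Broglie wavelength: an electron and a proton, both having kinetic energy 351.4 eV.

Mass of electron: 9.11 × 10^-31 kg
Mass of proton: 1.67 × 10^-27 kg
The electron has the longer wavelength.

Using λ = h/√(2mKE):

For electron: λ₁ = h/√(2m₁KE) = 6.54 × 10^-11 m
For proton: λ₂ = h/√(2m₂KE) = 1.53 × 10^-12 m

Since λ ∝ 1/√m at constant kinetic energy, the lighter particle has the longer wavelength.

The electron has the longer de Broglie wavelength.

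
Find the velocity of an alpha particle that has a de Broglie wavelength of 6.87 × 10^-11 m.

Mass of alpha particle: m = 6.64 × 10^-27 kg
1.45 × 10^3 m/s

From the de Broglie relation λ = h/(mv), we solve for v:

v = h/(mλ)
v = (6.626 × 10^-34 J·s) / (6.64 × 10^-27 kg × 6.87 × 10^-11 m)
v = 1.45 × 10^3 m/s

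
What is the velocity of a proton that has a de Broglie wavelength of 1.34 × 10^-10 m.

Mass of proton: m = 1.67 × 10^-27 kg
2.96 × 10^3 m/s

From the de Broglie relation λ = h/(mv), we solve for v:

v = h/(mλ)
v = (6.626 × 10^-34 J·s) / (1.67 × 10^-27 kg × 1.34 × 10^-10 m)
v = 2.96 × 10^3 m/s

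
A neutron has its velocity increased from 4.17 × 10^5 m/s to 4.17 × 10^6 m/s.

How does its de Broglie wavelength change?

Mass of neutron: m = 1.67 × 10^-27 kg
The wavelength decreases by a factor of 10.

Using λ = h/(mv):

Initial wavelength: λ₁ = h/(mv₁) = 9.51 × 10^-13 m
Final wavelength: λ₂ = h/(mv₂) = 9.51 × 10^-14 m

Since λ ∝ 1/v, when velocity increases by a factor of 10, the wavelength decreases by a factor of 10.

λ₂/λ₁ = v₁/v₂ = 1/10

The wavelength decreases by a factor of 10.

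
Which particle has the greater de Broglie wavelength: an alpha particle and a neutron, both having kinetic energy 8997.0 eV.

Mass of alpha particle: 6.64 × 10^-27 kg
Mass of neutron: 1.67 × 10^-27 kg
The neutron has the longer wavelength.

Using λ = h/√(2mKE):

For alpha particle: λ₁ = h/√(2m₁KE) = 1.51 × 10^-13 m
For neutron: λ₂ = h/√(2m₂KE) = 3.02 × 10^-13 m

Since λ ∝ 1/√m at constant kinetic energy, the lighter particle has the longer wavelength.

The neutron has the longer de Broglie wavelength.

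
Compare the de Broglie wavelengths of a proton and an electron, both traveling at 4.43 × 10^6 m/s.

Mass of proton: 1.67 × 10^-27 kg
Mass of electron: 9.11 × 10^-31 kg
The electron has the longer wavelength.

Using λ = h/(mv), since both particles have the same velocity, the wavelength depends only on mass.

For proton: λ₁ = h/(m₁v) = 8.96 × 10^-14 m
For electron: λ₂ = h/(m₂v) = 1.64 × 10^-10 m

Since λ ∝ 1/m at constant velocity, the lighter particle has the longer wavelength.

The electron has the longer de Broglie wavelength.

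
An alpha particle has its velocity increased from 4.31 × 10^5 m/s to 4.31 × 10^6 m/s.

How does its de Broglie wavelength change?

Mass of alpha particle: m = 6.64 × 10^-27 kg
The wavelength decreases by a factor of 10.

Using λ = h/(mv):

Initial wavelength: λ₁ = h/(mv₁) = 2.32 × 10^-13 m
Final wavelength: λ₂ = h/(mv₂) = 2.32 × 10^-14 m

Since λ ∝ 1/v, when velocity increases by a factor of 10, the wavelength decreases by a factor of 10.

λ₂/λ₁ = v₁/v₂ = 1/10

The wavelength decreases by a factor of 10.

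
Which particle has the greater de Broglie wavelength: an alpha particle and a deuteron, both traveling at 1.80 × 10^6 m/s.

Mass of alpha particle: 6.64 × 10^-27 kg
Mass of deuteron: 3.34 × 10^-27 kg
The deuteron has the longer wavelength.

Using λ = h/(mv), since both particles have the same velocity, the wavelength depends only on mass.

For alpha particle: λ₁ = h/(m₁v) = 5.54 × 10^-14 m
For deuteron: λ₂ = h/(m₂v) = 1.10 × 10^-13 m

Since λ ∝ 1/m at constant velocity, the lighter particle has the longer wavelength.

The deuteron has the longer de Broglie wavelength.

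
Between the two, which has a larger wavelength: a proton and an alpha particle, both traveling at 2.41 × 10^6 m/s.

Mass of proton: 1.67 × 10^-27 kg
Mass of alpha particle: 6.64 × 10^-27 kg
The proton has the longer wavelength.

Using λ = h/(mv), since both particles have the same velocity, the wavelength depends only on mass.

For proton: λ₁ = h/(m₁v) = 1.65 × 10^-13 m
For alpha particle: λ₂ = h/(m₂v) = 4.14 × 10^-14 m

Since λ ∝ 1/m at constant velocity, the lighter particle has the longer wavelength.

The proton has the longer de Broglie wavelength.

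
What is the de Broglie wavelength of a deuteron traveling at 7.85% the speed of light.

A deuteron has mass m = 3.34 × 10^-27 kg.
8.43 × 10^-15 m

Using the de Broglie relation λ = h/(mv):

v = 7.85% × c = 2.353 × 10^7 m/s

λ = h/(mv)
λ = (6.626 × 10^-34 J·s) / (3.34 × 10^-27 kg × 2.353 × 10^7 m/s)
λ = 8.43 × 10^-15 m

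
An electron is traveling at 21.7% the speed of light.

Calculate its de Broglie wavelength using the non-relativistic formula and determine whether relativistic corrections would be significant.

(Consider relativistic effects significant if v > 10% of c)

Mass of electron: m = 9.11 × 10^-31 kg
Yes, relativistic corrections are needed.

Using the non-relativistic de Broglie formula λ = h/(mv):

v = 21.7% × c = 6.505 × 10^7 m/s

λ = h/(mv)
λ = (6.626 × 10^-34 J·s) / (9.11 × 10^-31 kg × 6.505 × 10^7 m/s)
λ = 1.12 × 10^-11 m

Since v = 21.7% of c > 10% of c, relativistic corrections ARE significant and the actual wavelength would differ from this non-relativistic estimate.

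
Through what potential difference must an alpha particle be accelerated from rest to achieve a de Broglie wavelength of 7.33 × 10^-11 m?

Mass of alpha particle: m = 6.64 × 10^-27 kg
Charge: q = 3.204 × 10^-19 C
1.92 × 10^-2 V

From λ = h/√(2mqV), we solve for V:

λ² = h²/(2mqV)
V = h²/(2mqλ²)
V = (6.626 × 10^-34 J·s)² / (2 × 6.64 × 10^-27 kg × 3.204 × 10^-19 C × (7.33 × 10^-11 m)²)
V = 1.92 × 10^-2 V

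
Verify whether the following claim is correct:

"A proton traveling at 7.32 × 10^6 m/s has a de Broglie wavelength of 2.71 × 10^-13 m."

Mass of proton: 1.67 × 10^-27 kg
False

The claim is incorrect.

Using λ = h/(mv):
λ = (6.626 × 10^-34 J·s) / (1.67 × 10^-27 kg × 7.32 × 10^6 m/s)
λ = 5.42 × 10^-14 m

The actual wavelength differs from the claimed 2.71 × 10^-13 m.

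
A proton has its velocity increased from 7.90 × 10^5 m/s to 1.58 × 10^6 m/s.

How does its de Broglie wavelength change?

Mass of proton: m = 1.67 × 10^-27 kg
The wavelength decreases by a factor of 2.

Using λ = h/(mv):

Initial wavelength: λ₁ = h/(mv₁) = 5.02 × 10^-13 m
Final wavelength: λ₂ = h/(mv₂) = 2.51 × 10^-13 m

Since λ ∝ 1/v, when velocity increases by a factor of 2, the wavelength decreases by a factor of 2.

λ₂/λ₁ = v₁/v₂ = 1/2

The wavelength decreases by a factor of 2.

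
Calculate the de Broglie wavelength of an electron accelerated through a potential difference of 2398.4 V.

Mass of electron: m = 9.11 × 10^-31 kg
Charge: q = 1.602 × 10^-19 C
2.50 × 10^-11 m

When a particle is accelerated through voltage V, it gains kinetic energy KE = qV.

The de Broglie wavelength is then λ = h/√(2mqV):

λ = h/√(2mqV)
λ = (6.626 × 10^-34 J·s) / √(2 × 9.11 × 10^-31 kg × 1.602 × 10^-19 C × 2398.4 V)
λ = 2.50 × 10^-11 m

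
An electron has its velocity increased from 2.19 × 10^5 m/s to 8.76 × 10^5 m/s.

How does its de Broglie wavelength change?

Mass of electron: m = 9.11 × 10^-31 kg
The wavelength decreases by a factor of 4.

Using λ = h/(mv):

Initial wavelength: λ₁ = h/(mv₁) = 3.32 × 10^-9 m
Final wavelength: λ₂ = h/(mv₂) = 8.30 × 10^-10 m

Since λ ∝ 1/v, when velocity increases by a factor of 4, the wavelength decreases by a factor of 4.

λ₂/λ₁ = v₁/v₂ = 1/4

The wavelength decreases by a factor of 4.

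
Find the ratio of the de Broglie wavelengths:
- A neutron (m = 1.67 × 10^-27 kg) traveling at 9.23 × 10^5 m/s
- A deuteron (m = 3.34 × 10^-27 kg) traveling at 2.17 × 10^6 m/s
λ₁/λ₂ = 4.70

Using λ = h/(mv):

λ₁ = h/(m₁v₁) = 4.30 × 10^-13 m
λ₂ = h/(m₂v₂) = 9.14 × 10^-14 m

Ratio λ₁/λ₂ = (m₂v₂)/(m₁v₁)
         = (3.34 × 10^-27 kg × 2.17 × 10^6 m/s) / (1.67 × 10^-27 kg × 9.23 × 10^5 m/s)
         = 4.70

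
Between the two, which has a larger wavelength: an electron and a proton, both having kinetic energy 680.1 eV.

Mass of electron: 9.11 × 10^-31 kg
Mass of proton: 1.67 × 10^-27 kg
The electron has the longer wavelength.

Using λ = h/√(2mKE):

For electron: λ₁ = h/√(2m₁KE) = 4.70 × 10^-11 m
For proton: λ₂ = h/√(2m₂KE) = 1.10 × 10^-12 m

Since λ ∝ 1/√m at constant kinetic energy, the lighter particle has the longer wavelength.

The electron has the longer de Broglie wavelength.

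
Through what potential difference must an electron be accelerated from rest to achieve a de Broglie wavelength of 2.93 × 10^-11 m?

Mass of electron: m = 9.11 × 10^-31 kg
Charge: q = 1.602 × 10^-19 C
1.75 × 10^3 V

From λ = h/√(2mqV), we solve for V:

λ² = h²/(2mqV)
V = h²/(2mqλ²)
V = (6.626 × 10^-34 J·s)² / (2 × 9.11 × 10^-31 kg × 1.602 × 10^-19 C × (2.93 × 10^-11 m)²)
V = 1.75 × 10^3 V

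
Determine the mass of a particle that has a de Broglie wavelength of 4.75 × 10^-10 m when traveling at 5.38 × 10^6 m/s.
2.59 × 10^-31 kg

From the de Broglie relation λ = h/(mv), we solve for m:

m = h/(λv)
m = (6.626 × 10^-34 J·s) / (4.75 × 10^-10 m × 5.38 × 10^6 m/s)
m = 2.59 × 10^-31 kg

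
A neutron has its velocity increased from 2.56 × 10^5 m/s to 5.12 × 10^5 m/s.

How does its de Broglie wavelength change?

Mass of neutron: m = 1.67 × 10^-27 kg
The wavelength decreases by a factor of 2.

Using λ = h/(mv):

Initial wavelength: λ₁ = h/(mv₁) = 1.55 × 10^-12 m
Final wavelength: λ₂ = h/(mv₂) = 7.75 × 10^-13 m

Since λ ∝ 1/v, when velocity increases by a factor of 2, the wavelength decreases by a factor of 2.

λ₂/λ₁ = v₁/v₂ = 1/2

The wavelength decreases by a factor of 2.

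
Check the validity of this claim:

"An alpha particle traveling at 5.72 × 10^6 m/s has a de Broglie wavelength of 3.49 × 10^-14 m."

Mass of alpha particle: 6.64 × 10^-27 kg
False

The claim is incorrect.

Using λ = h/(mv):
λ = (6.626 × 10^-34 J·s) / (6.64 × 10^-27 kg × 5.72 × 10^6 m/s)
λ = 1.74 × 10^-14 m

The actual wavelength differs from the claimed 3.49 × 10^-14 m.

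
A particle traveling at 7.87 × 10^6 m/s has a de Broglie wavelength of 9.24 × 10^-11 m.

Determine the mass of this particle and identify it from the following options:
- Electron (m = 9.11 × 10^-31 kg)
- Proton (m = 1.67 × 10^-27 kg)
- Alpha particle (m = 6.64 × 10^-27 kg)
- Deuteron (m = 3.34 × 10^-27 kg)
The particle is an electron.

From λ = h/(mv), solve for mass:

m = h/(λv)
m = (6.626 × 10^-34 J·s) / (9.24 × 10^-11 m × 7.87 × 10^6 m/s)
m = 9.11 × 10^-31 kg

Comparing with the listed masses, this is closest to an electron.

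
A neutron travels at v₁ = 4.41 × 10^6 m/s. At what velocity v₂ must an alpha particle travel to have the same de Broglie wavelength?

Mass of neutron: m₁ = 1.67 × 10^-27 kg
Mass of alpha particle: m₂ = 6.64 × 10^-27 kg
v₂ = 1.11 × 10^6 m/s

For equal de Broglie wavelengths: λ₁ = λ₂

h/(m₁v₁) = h/(m₂v₂)
m₁v₁ = m₂v₂
v₂ = v₁ · (m₁/m₂)

v₂ = 4.41 × 10^6 m/s × (1.67 × 10^-27 kg / 6.64 × 10^-27 kg)
v₂ = 1.11 × 10^6 m/s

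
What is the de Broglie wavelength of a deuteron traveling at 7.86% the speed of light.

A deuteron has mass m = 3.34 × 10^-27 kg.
8.42 × 10^-15 m

Using the de Broglie relation λ = h/(mv):

v = 7.86% × c = 2.356 × 10^7 m/s

λ = h/(mv)
λ = (6.626 × 10^-34 J·s) / (3.34 × 10^-27 kg × 2.356 × 10^7 m/s)
λ = 8.42 × 10^-15 m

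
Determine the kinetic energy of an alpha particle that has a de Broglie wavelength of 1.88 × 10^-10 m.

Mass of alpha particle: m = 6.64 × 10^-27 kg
9.35 × 10^-22 J (or 5.84 × 10^-3 eV)

From λ = h/√(2mKE), we solve for KE:

λ² = h²/(2mKE)
KE = h²/(2mλ²)
KE = (6.626 × 10^-34 J·s)² / (2 × 6.64 × 10^-27 kg × (1.88 × 10^-10 m)²)
KE = 9.35 × 10^-22 J
KE = 5.84 × 10^-3 eV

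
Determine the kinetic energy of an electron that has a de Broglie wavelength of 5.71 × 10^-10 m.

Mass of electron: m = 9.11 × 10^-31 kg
7.39 × 10^-19 J (or 4.61 eV)

From λ = h/√(2mKE), we solve for KE:

λ² = h²/(2mKE)
KE = h²/(2mλ²)
KE = (6.626 × 10^-34 J·s)² / (2 × 9.11 × 10^-31 kg × (5.71 × 10^-10 m)²)
KE = 7.39 × 10^-19 J
KE = 4.61 eV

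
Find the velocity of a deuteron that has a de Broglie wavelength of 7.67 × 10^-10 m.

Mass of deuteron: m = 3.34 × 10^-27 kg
2.59 × 10^2 m/s

From the de Broglie relation λ = h/(mv), we solve for v:

v = h/(mλ)
v = (6.626 × 10^-34 J·s) / (3.34 × 10^-27 kg × 7.67 × 10^-10 m)
v = 2.59 × 10^2 m/s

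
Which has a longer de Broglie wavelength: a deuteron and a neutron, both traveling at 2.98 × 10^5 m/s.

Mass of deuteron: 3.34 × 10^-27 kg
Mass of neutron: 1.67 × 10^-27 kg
The neutron has the longer wavelength.

Using λ = h/(mv), since both particles have the same velocity, the wavelength depends only on mass.

For deuteron: λ₁ = h/(m₁v) = 6.66 × 10^-13 m
For neutron: λ₂ = h/(m₂v) = 1.33 × 10^-12 m

Since λ ∝ 1/m at constant velocity, the lighter particle has the longer wavelength.

The neutron has the longer de Broglie wavelength.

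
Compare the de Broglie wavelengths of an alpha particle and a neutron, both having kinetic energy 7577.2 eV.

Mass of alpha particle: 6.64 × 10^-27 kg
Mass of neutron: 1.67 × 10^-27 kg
The neutron has the longer wavelength.

Using λ = h/√(2mKE):

For alpha particle: λ₁ = h/√(2m₁KE) = 1.65 × 10^-13 m
For neutron: λ₂ = h/√(2m₂KE) = 3.29 × 10^-13 m

Since λ ∝ 1/√m at constant kinetic energy, the lighter particle has the longer wavelength.

The neutron has the longer de Broglie wavelength.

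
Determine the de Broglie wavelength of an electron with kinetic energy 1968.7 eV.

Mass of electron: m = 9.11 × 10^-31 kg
2.76 × 10^-11 m

Using λ = h/√(2mKE):

First convert KE to Joules: KE = 1968.7 eV = 3.154 × 10^-16 J

λ = h/√(2mKE)
λ = (6.626 × 10^-34 J·s) / √(2 × 9.11 × 10^-31 kg × 3.154 × 10^-16 J)
λ = 2.76 × 10^-11 m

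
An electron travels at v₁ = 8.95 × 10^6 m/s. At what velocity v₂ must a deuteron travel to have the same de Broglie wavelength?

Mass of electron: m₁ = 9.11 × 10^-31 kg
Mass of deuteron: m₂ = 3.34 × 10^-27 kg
v₂ = 2.44 × 10^3 m/s

For equal de Broglie wavelengths: λ₁ = λ₂

h/(m₁v₁) = h/(m₂v₂)
m₁v₁ = m₂v₂
v₂ = v₁ · (m₁/m₂)

v₂ = 8.95 × 10^6 m/s × (9.11 × 10^-31 kg / 3.34 × 10^-27 kg)
v₂ = 2.44 × 10^3 m/s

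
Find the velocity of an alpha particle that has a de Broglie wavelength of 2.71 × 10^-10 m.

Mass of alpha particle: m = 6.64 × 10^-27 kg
3.68 × 10^2 m/s

From the de Broglie relation λ = h/(mv), we solve for v:

v = h/(mλ)
v = (6.626 × 10^-34 J·s) / (6.64 × 10^-27 kg × 2.71 × 10^-10 m)
v = 3.68 × 10^2 m/s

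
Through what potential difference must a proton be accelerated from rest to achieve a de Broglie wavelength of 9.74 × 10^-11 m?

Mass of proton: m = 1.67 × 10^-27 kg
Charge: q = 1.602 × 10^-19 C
8.65 × 10^-2 V

From λ = h/√(2mqV), we solve for V:

λ² = h²/(2mqV)
V = h²/(2mqλ²)
V = (6.626 × 10^-34 J·s)² / (2 × 1.67 × 10^-27 kg × 1.602 × 10^-19 C × (9.74 × 10^-11 m)²)
V = 8.65 × 10^-2 V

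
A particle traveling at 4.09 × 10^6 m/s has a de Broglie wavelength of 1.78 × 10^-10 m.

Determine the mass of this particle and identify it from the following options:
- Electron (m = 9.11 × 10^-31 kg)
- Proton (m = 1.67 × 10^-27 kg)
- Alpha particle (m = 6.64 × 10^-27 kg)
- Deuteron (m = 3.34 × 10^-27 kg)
The particle is an electron.

From λ = h/(mv), solve for mass:

m = h/(λv)
m = (6.626 × 10^-34 J·s) / (1.78 × 10^-10 m × 4.09 × 10^6 m/s)
m = 9.10 × 10^-31 kg

Comparing with the listed masses, this is closest to an electron.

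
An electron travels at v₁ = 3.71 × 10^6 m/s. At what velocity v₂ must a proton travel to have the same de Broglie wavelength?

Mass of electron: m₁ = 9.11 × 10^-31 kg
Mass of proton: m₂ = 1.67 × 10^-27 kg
v₂ = 2.02 × 10^3 m/s

For equal de Broglie wavelengths: λ₁ = λ₂

h/(m₁v₁) = h/(m₂v₂)
m₁v₁ = m₂v₂
v₂ = v₁ · (m₁/m₂)

v₂ = 3.71 × 10^6 m/s × (9.11 × 10^-31 kg / 1.67 × 10^-27 kg)
v₂ = 2.02 × 10^3 m/s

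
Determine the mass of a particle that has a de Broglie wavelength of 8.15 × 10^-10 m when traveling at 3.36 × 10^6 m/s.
2.42 × 10^-31 kg

From the de Broglie relation λ = h/(mv), we solve for m:

m = h/(λv)
m = (6.626 × 10^-34 J·s) / (8.15 × 10^-10 m × 3.36 × 10^6 m/s)
m = 2.42 × 10^-31 kg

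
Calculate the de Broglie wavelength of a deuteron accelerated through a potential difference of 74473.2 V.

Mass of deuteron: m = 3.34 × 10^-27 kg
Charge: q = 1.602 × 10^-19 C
7.42 × 10^-14 m

When a particle is accelerated through voltage V, it gains kinetic energy KE = qV.

The de Broglie wavelength is then λ = h/√(2mqV):

λ = h/√(2mqV)
λ = (6.626 × 10^-34 J·s) / √(2 × 3.34 × 10^-27 kg × 1.602 × 10^-19 C × 74473.2 V)
λ = 7.42 × 10^-14 m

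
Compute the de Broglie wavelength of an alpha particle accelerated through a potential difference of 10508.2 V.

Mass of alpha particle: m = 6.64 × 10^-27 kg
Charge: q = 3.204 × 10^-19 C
9.91 × 10^-14 m

When a particle is accelerated through voltage V, it gains kinetic energy KE = qV.

The de Broglie wavelength is then λ = h/√(2mqV):

λ = h/√(2mqV)
λ = (6.626 × 10^-34 J·s) / √(2 × 6.64 × 10^-27 kg × 3.204 × 10^-19 C × 10508.2 V)
λ = 9.91 × 10^-14 m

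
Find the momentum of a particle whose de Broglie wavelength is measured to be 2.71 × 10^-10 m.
2.45 × 10^-24 kg·m/s

From the de Broglie relation λ = h/p, we solve for p:

p = h/λ
p = (6.626 × 10^-34 J·s) / (2.71 × 10^-10 m)
p = 2.45 × 10^-24 kg·m/s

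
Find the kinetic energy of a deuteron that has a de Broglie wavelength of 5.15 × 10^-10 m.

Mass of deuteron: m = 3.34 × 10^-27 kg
2.48 × 10^-22 J (or 1.55 × 10^-3 eV)

From λ = h/√(2mKE), we solve for KE:

λ² = h²/(2mKE)
KE = h²/(2mλ²)
KE = (6.626 × 10^-34 J·s)² / (2 × 3.34 × 10^-27 kg × (5.15 × 10^-10 m)²)
KE = 2.48 × 10^-22 J
KE = 1.55 × 10^-3 eV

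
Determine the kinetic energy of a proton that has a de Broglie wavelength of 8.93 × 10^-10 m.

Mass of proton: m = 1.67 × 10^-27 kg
1.65 × 10^-22 J (or 1.03 × 10^-3 eV)

From λ = h/√(2mKE), we solve for KE:

λ² = h²/(2mKE)
KE = h²/(2mλ²)
KE = (6.626 × 10^-34 J·s)² / (2 × 1.67 × 10^-27 kg × (8.93 × 10^-10 m)²)
KE = 1.65 × 10^-22 J
KE = 1.03 × 10^-3 eV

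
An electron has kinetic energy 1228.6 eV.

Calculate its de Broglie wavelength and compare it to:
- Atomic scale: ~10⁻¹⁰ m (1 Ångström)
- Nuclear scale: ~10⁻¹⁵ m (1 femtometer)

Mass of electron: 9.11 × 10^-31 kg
λ = 3.50 × 10^-11 m, which is between nuclear and atomic scales.

Using λ = h/√(2mKE):

KE = 1228.6 eV = 1.968 × 10^-16 J

λ = h/√(2mKE)
λ = (6.626 × 10^-34 J·s) / √(2 × 9.11 × 10^-31 kg × 1.968 × 10^-16 J)
λ = 3.50 × 10^-11 m

Comparison:
- Atomic scale (10⁻¹⁰ m): λ is 0.35× this size
- Nuclear scale (10⁻¹⁵ m): λ is 3.5e+04× this size

The wavelength is between nuclear and atomic scales.

This wavelength is appropriate for probing atomic structure but too large for nuclear physics experiments.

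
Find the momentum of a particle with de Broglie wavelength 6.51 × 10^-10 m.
1.02 × 10^-24 kg·m/s

From the de Broglie relation λ = h/p, we solve for p:

p = h/λ
p = (6.626 × 10^-34 J·s) / (6.51 × 10^-10 m)
p = 1.02 × 10^-24 kg·m/s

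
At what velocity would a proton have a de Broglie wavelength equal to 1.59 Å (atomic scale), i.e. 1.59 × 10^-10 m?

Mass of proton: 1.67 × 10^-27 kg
2.50 × 10^3 m/s

From λ = h/(mv), solve for v:

v = h/(mλ)
v = (6.626 × 10^-34 J·s) / (1.67 × 10^-27 kg × 1.59 × 10^-10 m)
v = 2.50 × 10^3 m/s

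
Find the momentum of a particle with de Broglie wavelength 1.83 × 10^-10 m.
3.62 × 10^-24 kg·m/s

From the de Broglie relation λ = h/p, we solve for p:

p = h/λ
p = (6.626 × 10^-34 J·s) / (1.83 × 10^-10 m)
p = 3.62 × 10^-24 kg·m/s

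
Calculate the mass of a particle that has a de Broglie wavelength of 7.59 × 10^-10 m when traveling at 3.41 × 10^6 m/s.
2.56 × 10^-31 kg

From the de Broglie relation λ = h/(mv), we solve for m:

m = h/(λv)
m = (6.626 × 10^-34 J·s) / (7.59 × 10^-10 m × 3.41 × 10^6 m/s)
m = 2.56 × 10^-31 kg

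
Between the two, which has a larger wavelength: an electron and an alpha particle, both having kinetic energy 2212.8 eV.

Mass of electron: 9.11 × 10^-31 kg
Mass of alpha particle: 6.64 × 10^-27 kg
The electron has the longer wavelength.

Using λ = h/√(2mKE):

For electron: λ₁ = h/√(2m₁KE) = 2.61 × 10^-11 m
For alpha particle: λ₂ = h/√(2m₂KE) = 3.05 × 10^-13 m

Since λ ∝ 1/√m at constant kinetic energy, the lighter particle has the longer wavelength.

The electron has the longer de Broglie wavelength.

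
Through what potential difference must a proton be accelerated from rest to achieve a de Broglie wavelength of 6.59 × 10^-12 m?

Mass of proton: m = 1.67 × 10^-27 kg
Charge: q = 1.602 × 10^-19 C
18.9 V

From λ = h/√(2mqV), we solve for V:

λ² = h²/(2mqV)
V = h²/(2mqλ²)
V = (6.626 × 10^-34 J·s)² / (2 × 1.67 × 10^-27 kg × 1.602 × 10^-19 C × (6.59 × 10^-12 m)²)
V = 18.9 V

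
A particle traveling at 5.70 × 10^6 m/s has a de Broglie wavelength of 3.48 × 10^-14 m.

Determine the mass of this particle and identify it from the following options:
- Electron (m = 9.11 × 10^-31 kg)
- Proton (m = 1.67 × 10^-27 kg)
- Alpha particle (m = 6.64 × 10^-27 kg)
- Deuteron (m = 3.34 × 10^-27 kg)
The particle is a deuteron.

From λ = h/(mv), solve for mass:

m = h/(λv)
m = (6.626 × 10^-34 J·s) / (3.48 × 10^-14 m × 5.70 × 10^6 m/s)
m = 3.34 × 10^-27 kg

Comparing with the listed masses, this is closest to a deuteron.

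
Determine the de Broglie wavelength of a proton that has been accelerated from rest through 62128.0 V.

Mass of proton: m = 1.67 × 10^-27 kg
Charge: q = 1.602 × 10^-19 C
1.15 × 10^-13 m

When a particle is accelerated through voltage V, it gains kinetic energy KE = qV.

The de Broglie wavelength is then λ = h/√(2mqV):

λ = h/√(2mqV)
λ = (6.626 × 10^-34 J·s) / √(2 × 1.67 × 10^-27 kg × 1.602 × 10^-19 C × 62128.0 V)
λ = 1.15 × 10^-13 m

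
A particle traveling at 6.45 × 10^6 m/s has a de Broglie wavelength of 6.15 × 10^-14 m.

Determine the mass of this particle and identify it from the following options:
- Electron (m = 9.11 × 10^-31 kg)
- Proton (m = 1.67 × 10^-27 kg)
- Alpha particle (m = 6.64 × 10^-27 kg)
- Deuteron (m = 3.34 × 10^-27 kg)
The particle is a proton.

From λ = h/(mv), solve for mass:

m = h/(λv)
m = (6.626 × 10^-34 J·s) / (6.15 × 10^-14 m × 6.45 × 10^6 m/s)
m = 1.67 × 10^-27 kg

Comparing with the listed masses, this is closest to a proton.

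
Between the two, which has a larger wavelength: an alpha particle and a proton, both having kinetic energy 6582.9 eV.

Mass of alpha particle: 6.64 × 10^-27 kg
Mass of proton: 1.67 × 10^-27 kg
The proton has the longer wavelength.

Using λ = h/√(2mKE):

For alpha particle: λ₁ = h/√(2m₁KE) = 1.77 × 10^-13 m
For proton: λ₂ = h/√(2m₂KE) = 3.53 × 10^-13 m

Since λ ∝ 1/√m at constant kinetic energy, the lighter particle has the longer wavelength.

The proton has the longer de Broglie wavelength.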